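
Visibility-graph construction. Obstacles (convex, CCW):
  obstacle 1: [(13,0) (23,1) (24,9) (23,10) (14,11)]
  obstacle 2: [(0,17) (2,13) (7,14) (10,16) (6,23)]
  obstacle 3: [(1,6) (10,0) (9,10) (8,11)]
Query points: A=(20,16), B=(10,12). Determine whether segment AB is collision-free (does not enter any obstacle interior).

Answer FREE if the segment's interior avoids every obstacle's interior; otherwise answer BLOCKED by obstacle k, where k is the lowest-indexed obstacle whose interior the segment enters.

Obstacle 1 [(13,0) (23,1) (24,9) (23,10) (14,11)]:
  edge (13,0)–(23,1): clear
  edge (23,1)–(24,9): clear
  edge (24,9)–(23,10): clear
  edge (23,10)–(14,11): clear
  edge (14,11)–(13,0): clear
  midpoint (15,14) outside
  → clear
Obstacle 2 [(0,17) (2,13) (7,14) (10,16) (6,23)]:
  edge (0,17)–(2,13): clear
  edge (2,13)–(7,14): clear
  edge (7,14)–(10,16): clear
  edge (10,16)–(6,23): clear
  edge (6,23)–(0,17): clear
  midpoint (15,14) outside
  → clear
Obstacle 3 [(1,6) (10,0) (9,10) (8,11)]:
  edge (1,6)–(10,0): clear
  edge (10,0)–(9,10): clear
  edge (9,10)–(8,11): clear
  edge (8,11)–(1,6): clear
  midpoint (15,14) outside
  → clear

FREE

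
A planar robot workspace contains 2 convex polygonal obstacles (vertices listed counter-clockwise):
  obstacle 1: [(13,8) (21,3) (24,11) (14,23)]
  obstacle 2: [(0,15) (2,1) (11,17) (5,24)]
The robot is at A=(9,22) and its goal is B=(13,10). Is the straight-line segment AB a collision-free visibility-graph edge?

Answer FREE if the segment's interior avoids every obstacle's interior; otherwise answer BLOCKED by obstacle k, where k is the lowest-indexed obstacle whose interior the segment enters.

BLOCKED by obstacle 2

Obstacle 1 [(13,8) (21,3) (24,11) (14,23)]:
  edge (13,8)–(21,3): clear
  edge (21,3)–(24,11): clear
  edge (24,11)–(14,23): clear
  edge (14,23)–(13,8): clear
  midpoint (11,16) outside
  → clear
Obstacle 2 [(0,15) (2,1) (11,17) (5,24)]:
  edge (0,15)–(2,1): clear
  edge (2,1)–(11,17): crosses AB
  edge (11,17)–(5,24): crosses AB
  edge (5,24)–(0,15): clear
  → BLOCKED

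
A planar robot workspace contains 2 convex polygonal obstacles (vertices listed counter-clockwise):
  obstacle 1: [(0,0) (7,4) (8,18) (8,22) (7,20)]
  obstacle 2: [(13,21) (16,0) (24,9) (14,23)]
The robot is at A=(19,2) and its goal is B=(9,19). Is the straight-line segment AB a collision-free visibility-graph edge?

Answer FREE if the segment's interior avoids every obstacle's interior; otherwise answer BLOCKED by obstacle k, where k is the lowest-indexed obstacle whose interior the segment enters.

Obstacle 1 [(0,0) (7,4) (8,18) (8,22) (7,20)]:
  edge (0,0)–(7,4): clear
  edge (7,4)–(8,18): clear
  edge (8,18)–(8,22): clear
  edge (8,22)–(7,20): clear
  edge (7,20)–(0,0): clear
  midpoint (14,21/2) outside
  → clear
Obstacle 2 [(13,21) (16,0) (24,9) (14,23)]:
  edge (13,21)–(16,0): crosses AB
  edge (16,0)–(24,9): crosses AB
  edge (24,9)–(14,23): clear
  edge (14,23)–(13,21): clear
  → BLOCKED

BLOCKED by obstacle 2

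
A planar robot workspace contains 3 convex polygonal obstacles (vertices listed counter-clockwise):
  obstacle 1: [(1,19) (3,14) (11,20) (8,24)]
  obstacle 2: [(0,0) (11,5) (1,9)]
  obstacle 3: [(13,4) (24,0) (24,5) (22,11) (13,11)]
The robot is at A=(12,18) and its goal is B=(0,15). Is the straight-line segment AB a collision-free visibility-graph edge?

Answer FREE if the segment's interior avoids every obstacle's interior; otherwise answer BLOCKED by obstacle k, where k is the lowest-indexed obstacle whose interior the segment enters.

BLOCKED by obstacle 1

Obstacle 1 [(1,19) (3,14) (11,20) (8,24)]:
  edge (1,19)–(3,14): crosses AB
  edge (3,14)–(11,20): crosses AB
  edge (11,20)–(8,24): clear
  edge (8,24)–(1,19): clear
  → BLOCKED
Obstacle 2 [(0,0) (11,5) (1,9)]:
  edge (0,0)–(11,5): clear
  edge (11,5)–(1,9): clear
  edge (1,9)–(0,0): clear
  midpoint (6,33/2) outside
  → clear
Obstacle 3 [(13,4) (24,0) (24,5) (22,11) (13,11)]:
  edge (13,4)–(24,0): clear
  edge (24,0)–(24,5): clear
  edge (24,5)–(22,11): clear
  edge (22,11)–(13,11): clear
  edge (13,11)–(13,4): clear
  midpoint (6,33/2) outside
  → clear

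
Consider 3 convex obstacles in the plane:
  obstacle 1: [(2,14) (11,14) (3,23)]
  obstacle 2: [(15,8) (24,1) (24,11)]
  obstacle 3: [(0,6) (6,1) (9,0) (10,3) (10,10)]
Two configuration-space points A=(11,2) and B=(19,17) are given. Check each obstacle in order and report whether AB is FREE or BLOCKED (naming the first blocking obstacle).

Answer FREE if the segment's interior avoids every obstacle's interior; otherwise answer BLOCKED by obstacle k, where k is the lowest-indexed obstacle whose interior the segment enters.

Obstacle 1 [(2,14) (11,14) (3,23)]:
  edge (2,14)–(11,14): clear
  edge (11,14)–(3,23): clear
  edge (3,23)–(2,14): clear
  midpoint (15,19/2) outside
  → clear
Obstacle 2 [(15,8) (24,1) (24,11)]:
  edge (15,8)–(24,1): clear
  edge (24,1)–(24,11): clear
  edge (24,11)–(15,8): clear
  midpoint (15,19/2) outside
  → clear
Obstacle 3 [(0,6) (6,1) (9,0) (10,3) (10,10)]:
  edge (0,6)–(6,1): clear
  edge (6,1)–(9,0): clear
  edge (9,0)–(10,3): clear
  edge (10,3)–(10,10): clear
  edge (10,10)–(0,6): clear
  midpoint (15,19/2) outside
  → clear

FREE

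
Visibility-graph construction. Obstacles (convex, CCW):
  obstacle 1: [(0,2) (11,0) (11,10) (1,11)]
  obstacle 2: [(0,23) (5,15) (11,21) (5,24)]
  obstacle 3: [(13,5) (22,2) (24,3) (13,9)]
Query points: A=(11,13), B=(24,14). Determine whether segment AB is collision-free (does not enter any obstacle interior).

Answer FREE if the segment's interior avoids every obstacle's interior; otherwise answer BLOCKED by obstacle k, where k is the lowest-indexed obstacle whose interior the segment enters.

FREE

Obstacle 1 [(0,2) (11,0) (11,10) (1,11)]:
  edge (0,2)–(11,0): clear
  edge (11,0)–(11,10): clear
  edge (11,10)–(1,11): clear
  edge (1,11)–(0,2): clear
  midpoint (35/2,27/2) outside
  → clear
Obstacle 2 [(0,23) (5,15) (11,21) (5,24)]:
  edge (0,23)–(5,15): clear
  edge (5,15)–(11,21): clear
  edge (11,21)–(5,24): clear
  edge (5,24)–(0,23): clear
  midpoint (35/2,27/2) outside
  → clear
Obstacle 3 [(13,5) (22,2) (24,3) (13,9)]:
  edge (13,5)–(22,2): clear
  edge (22,2)–(24,3): clear
  edge (24,3)–(13,9): clear
  edge (13,9)–(13,5): clear
  midpoint (35/2,27/2) outside
  → clear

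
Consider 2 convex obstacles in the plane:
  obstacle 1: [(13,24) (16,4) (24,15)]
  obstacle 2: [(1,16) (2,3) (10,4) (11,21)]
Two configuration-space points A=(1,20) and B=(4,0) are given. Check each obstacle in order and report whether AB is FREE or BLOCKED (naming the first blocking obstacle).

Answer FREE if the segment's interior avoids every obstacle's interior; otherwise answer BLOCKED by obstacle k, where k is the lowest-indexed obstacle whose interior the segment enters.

BLOCKED by obstacle 2

Obstacle 1 [(13,24) (16,4) (24,15)]:
  edge (13,24)–(16,4): clear
  edge (16,4)–(24,15): clear
  edge (24,15)–(13,24): clear
  midpoint (5/2,10) outside
  → clear
Obstacle 2 [(1,16) (2,3) (10,4) (11,21)]:
  edge (1,16)–(2,3): clear
  edge (2,3)–(10,4): crosses AB
  edge (10,4)–(11,21): clear
  edge (11,21)–(1,16): crosses AB
  → BLOCKED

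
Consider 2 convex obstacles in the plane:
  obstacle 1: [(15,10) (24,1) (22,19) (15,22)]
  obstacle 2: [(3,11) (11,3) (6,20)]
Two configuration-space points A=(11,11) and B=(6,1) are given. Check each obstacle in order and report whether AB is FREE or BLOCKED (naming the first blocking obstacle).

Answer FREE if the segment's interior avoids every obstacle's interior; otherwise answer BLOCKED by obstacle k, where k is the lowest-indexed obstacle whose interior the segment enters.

Obstacle 1 [(15,10) (24,1) (22,19) (15,22)]:
  edge (15,10)–(24,1): clear
  edge (24,1)–(22,19): clear
  edge (22,19)–(15,22): clear
  edge (15,22)–(15,10): clear
  midpoint (17/2,6) outside
  → clear
Obstacle 2 [(3,11) (11,3) (6,20)]:
  edge (3,11)–(11,3): crosses AB
  edge (11,3)–(6,20): crosses AB
  edge (6,20)–(3,11): clear
  → BLOCKED

BLOCKED by obstacle 2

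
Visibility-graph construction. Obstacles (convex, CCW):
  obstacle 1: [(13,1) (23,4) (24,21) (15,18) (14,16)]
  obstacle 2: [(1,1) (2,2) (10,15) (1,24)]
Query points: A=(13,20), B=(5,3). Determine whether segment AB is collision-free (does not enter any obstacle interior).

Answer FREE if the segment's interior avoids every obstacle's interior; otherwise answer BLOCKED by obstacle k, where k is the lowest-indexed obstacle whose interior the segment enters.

FREE

Obstacle 1 [(13,1) (23,4) (24,21) (15,18) (14,16)]:
  edge (13,1)–(23,4): clear
  edge (23,4)–(24,21): clear
  edge (24,21)–(15,18): clear
  edge (15,18)–(14,16): clear
  edge (14,16)–(13,1): clear
  midpoint (9,23/2) outside
  → clear
Obstacle 2 [(1,1) (2,2) (10,15) (1,24)]:
  edge (1,1)–(2,2): clear
  edge (2,2)–(10,15): clear
  edge (10,15)–(1,24): clear
  edge (1,24)–(1,1): clear
  midpoint (9,23/2) outside
  → clear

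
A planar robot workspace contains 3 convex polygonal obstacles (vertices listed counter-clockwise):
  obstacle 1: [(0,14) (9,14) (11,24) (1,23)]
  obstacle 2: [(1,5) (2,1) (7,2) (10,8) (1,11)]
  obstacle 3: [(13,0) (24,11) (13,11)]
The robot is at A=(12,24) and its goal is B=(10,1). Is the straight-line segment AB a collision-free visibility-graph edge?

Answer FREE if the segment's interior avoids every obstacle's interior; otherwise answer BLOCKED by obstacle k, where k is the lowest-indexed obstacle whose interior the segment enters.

FREE

Obstacle 1 [(0,14) (9,14) (11,24) (1,23)]:
  edge (0,14)–(9,14): clear
  edge (9,14)–(11,24): clear
  edge (11,24)–(1,23): clear
  edge (1,23)–(0,14): clear
  midpoint (11,25/2) outside
  → clear
Obstacle 2 [(1,5) (2,1) (7,2) (10,8) (1,11)]:
  edge (1,5)–(2,1): clear
  edge (2,1)–(7,2): clear
  edge (7,2)–(10,8): clear
  edge (10,8)–(1,11): clear
  edge (1,11)–(1,5): clear
  midpoint (11,25/2) outside
  → clear
Obstacle 3 [(13,0) (24,11) (13,11)]:
  edge (13,0)–(24,11): clear
  edge (24,11)–(13,11): clear
  edge (13,11)–(13,0): clear
  midpoint (11,25/2) outside
  → clear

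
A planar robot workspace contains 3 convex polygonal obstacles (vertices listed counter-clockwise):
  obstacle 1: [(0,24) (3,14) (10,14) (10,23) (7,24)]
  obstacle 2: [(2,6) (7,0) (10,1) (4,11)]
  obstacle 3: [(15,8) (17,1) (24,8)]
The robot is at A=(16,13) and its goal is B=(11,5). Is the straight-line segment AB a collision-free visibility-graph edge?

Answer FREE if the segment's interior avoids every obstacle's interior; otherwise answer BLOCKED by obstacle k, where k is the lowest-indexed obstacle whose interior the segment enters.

FREE

Obstacle 1 [(0,24) (3,14) (10,14) (10,23) (7,24)]:
  edge (0,24)–(3,14): clear
  edge (3,14)–(10,14): clear
  edge (10,14)–(10,23): clear
  edge (10,23)–(7,24): clear
  edge (7,24)–(0,24): clear
  midpoint (27/2,9) outside
  → clear
Obstacle 2 [(2,6) (7,0) (10,1) (4,11)]:
  edge (2,6)–(7,0): clear
  edge (7,0)–(10,1): clear
  edge (10,1)–(4,11): clear
  edge (4,11)–(2,6): clear
  midpoint (27/2,9) outside
  → clear
Obstacle 3 [(15,8) (17,1) (24,8)]:
  edge (15,8)–(17,1): clear
  edge (17,1)–(24,8): clear
  edge (24,8)–(15,8): clear
  midpoint (27/2,9) outside
  → clear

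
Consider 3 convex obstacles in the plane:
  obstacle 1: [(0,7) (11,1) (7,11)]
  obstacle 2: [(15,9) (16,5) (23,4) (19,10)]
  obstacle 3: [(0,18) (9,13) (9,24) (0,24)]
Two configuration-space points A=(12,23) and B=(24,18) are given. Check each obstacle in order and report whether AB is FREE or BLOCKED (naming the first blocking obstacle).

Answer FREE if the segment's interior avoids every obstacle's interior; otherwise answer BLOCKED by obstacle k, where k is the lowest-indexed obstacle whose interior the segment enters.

FREE

Obstacle 1 [(0,7) (11,1) (7,11)]:
  edge (0,7)–(11,1): clear
  edge (11,1)–(7,11): clear
  edge (7,11)–(0,7): clear
  midpoint (18,41/2) outside
  → clear
Obstacle 2 [(15,9) (16,5) (23,4) (19,10)]:
  edge (15,9)–(16,5): clear
  edge (16,5)–(23,4): clear
  edge (23,4)–(19,10): clear
  edge (19,10)–(15,9): clear
  midpoint (18,41/2) outside
  → clear
Obstacle 3 [(0,18) (9,13) (9,24) (0,24)]:
  edge (0,18)–(9,13): clear
  edge (9,13)–(9,24): clear
  edge (9,24)–(0,24): clear
  edge (0,24)–(0,18): clear
  midpoint (18,41/2) outside
  → clear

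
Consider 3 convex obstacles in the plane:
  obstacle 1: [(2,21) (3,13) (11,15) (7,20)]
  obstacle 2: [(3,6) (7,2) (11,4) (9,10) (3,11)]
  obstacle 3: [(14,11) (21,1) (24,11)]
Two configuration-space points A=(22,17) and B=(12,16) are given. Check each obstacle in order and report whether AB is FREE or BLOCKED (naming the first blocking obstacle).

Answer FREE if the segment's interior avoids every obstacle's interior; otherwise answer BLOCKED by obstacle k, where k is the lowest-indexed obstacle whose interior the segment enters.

Obstacle 1 [(2,21) (3,13) (11,15) (7,20)]:
  edge (2,21)–(3,13): clear
  edge (3,13)–(11,15): clear
  edge (11,15)–(7,20): clear
  edge (7,20)–(2,21): clear
  midpoint (17,33/2) outside
  → clear
Obstacle 2 [(3,6) (7,2) (11,4) (9,10) (3,11)]:
  edge (3,6)–(7,2): clear
  edge (7,2)–(11,4): clear
  edge (11,4)–(9,10): clear
  edge (9,10)–(3,11): clear
  edge (3,11)–(3,6): clear
  midpoint (17,33/2) outside
  → clear
Obstacle 3 [(14,11) (21,1) (24,11)]:
  edge (14,11)–(21,1): clear
  edge (21,1)–(24,11): clear
  edge (24,11)–(14,11): clear
  midpoint (17,33/2) outside
  → clear

FREE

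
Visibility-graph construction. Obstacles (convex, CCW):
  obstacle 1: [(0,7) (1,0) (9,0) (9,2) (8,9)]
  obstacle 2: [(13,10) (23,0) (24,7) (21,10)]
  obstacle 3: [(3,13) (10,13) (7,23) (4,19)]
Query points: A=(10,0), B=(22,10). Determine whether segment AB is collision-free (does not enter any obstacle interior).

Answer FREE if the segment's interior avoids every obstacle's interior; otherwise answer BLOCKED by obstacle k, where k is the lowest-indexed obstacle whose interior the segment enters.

Obstacle 1 [(0,7) (1,0) (9,0) (9,2) (8,9)]:
  edge (0,7)–(1,0): clear
  edge (1,0)–(9,0): clear
  edge (9,0)–(9,2): clear
  edge (9,2)–(8,9): clear
  edge (8,9)–(0,7): clear
  midpoint (16,5) outside
  → clear
Obstacle 2 [(13,10) (23,0) (24,7) (21,10)]:
  edge (13,10)–(23,0): crosses AB
  edge (23,0)–(24,7): clear
  edge (24,7)–(21,10): crosses AB
  edge (21,10)–(13,10): clear
  → BLOCKED
Obstacle 3 [(3,13) (10,13) (7,23) (4,19)]:
  edge (3,13)–(10,13): clear
  edge (10,13)–(7,23): clear
  edge (7,23)–(4,19): clear
  edge (4,19)–(3,13): clear
  midpoint (16,5) outside
  → clear

BLOCKED by obstacle 2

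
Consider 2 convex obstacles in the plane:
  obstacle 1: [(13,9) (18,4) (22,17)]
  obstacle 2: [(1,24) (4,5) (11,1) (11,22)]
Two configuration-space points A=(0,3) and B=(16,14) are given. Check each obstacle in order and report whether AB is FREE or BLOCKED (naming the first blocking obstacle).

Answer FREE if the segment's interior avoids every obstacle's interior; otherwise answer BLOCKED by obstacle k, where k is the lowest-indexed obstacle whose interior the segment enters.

BLOCKED by obstacle 2

Obstacle 1 [(13,9) (18,4) (22,17)]:
  edge (13,9)–(18,4): clear
  edge (18,4)–(22,17): clear
  edge (22,17)–(13,9): clear
  midpoint (8,17/2) outside
  → clear
Obstacle 2 [(1,24) (4,5) (11,1) (11,22)]:
  edge (1,24)–(4,5): crosses AB
  edge (4,5)–(11,1): clear
  edge (11,1)–(11,22): crosses AB
  edge (11,22)–(1,24): clear
  → BLOCKED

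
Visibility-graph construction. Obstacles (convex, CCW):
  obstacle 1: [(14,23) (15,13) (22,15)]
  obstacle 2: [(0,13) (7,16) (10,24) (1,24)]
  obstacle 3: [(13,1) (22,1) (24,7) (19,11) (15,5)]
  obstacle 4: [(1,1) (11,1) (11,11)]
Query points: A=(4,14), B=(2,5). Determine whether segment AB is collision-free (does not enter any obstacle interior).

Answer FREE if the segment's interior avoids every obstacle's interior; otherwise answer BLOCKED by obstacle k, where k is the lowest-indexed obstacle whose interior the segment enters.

Obstacle 1 [(14,23) (15,13) (22,15)]:
  edge (14,23)–(15,13): clear
  edge (15,13)–(22,15): clear
  edge (22,15)–(14,23): clear
  midpoint (3,19/2) outside
  → clear
Obstacle 2 [(0,13) (7,16) (10,24) (1,24)]:
  edge (0,13)–(7,16): clear
  edge (7,16)–(10,24): clear
  edge (10,24)–(1,24): clear
  edge (1,24)–(0,13): clear
  midpoint (3,19/2) outside
  → clear
Obstacle 3 [(13,1) (22,1) (24,7) (19,11) (15,5)]:
  edge (13,1)–(22,1): clear
  edge (22,1)–(24,7): clear
  edge (24,7)–(19,11): clear
  edge (19,11)–(15,5): clear
  edge (15,5)–(13,1): clear
  midpoint (3,19/2) outside
  → clear
Obstacle 4 [(1,1) (11,1) (11,11)]:
  edge (1,1)–(11,1): clear
  edge (11,1)–(11,11): clear
  edge (11,11)–(1,1): clear
  midpoint (3,19/2) outside
  → clear

FREE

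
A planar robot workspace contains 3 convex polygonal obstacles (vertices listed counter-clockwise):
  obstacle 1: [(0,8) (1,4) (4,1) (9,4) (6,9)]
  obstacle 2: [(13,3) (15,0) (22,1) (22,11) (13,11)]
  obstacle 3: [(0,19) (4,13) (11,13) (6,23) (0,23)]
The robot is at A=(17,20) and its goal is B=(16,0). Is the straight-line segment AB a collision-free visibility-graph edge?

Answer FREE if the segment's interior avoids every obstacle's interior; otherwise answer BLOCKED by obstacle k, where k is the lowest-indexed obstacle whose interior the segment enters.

BLOCKED by obstacle 2

Obstacle 1 [(0,8) (1,4) (4,1) (9,4) (6,9)]:
  edge (0,8)–(1,4): clear
  edge (1,4)–(4,1): clear
  edge (4,1)–(9,4): clear
  edge (9,4)–(6,9): clear
  edge (6,9)–(0,8): clear
  midpoint (33/2,10) outside
  → clear
Obstacle 2 [(13,3) (15,0) (22,1) (22,11) (13,11)]:
  edge (13,3)–(15,0): clear
  edge (15,0)–(22,1): crosses AB
  edge (22,1)–(22,11): clear
  edge (22,11)–(13,11): crosses AB
  edge (13,11)–(13,3): clear
  → BLOCKED
Obstacle 3 [(0,19) (4,13) (11,13) (6,23) (0,23)]:
  edge (0,19)–(4,13): clear
  edge (4,13)–(11,13): clear
  edge (11,13)–(6,23): clear
  edge (6,23)–(0,23): clear
  edge (0,23)–(0,19): clear
  midpoint (33/2,10) outside
  → clear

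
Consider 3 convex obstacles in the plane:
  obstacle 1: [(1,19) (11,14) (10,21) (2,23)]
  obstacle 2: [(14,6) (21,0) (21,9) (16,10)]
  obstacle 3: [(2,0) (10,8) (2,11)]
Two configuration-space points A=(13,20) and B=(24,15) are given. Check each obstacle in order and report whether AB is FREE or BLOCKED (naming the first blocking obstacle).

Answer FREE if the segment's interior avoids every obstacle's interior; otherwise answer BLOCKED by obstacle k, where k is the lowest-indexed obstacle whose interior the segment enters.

FREE

Obstacle 1 [(1,19) (11,14) (10,21) (2,23)]:
  edge (1,19)–(11,14): clear
  edge (11,14)–(10,21): clear
  edge (10,21)–(2,23): clear
  edge (2,23)–(1,19): clear
  midpoint (37/2,35/2) outside
  → clear
Obstacle 2 [(14,6) (21,0) (21,9) (16,10)]:
  edge (14,6)–(21,0): clear
  edge (21,0)–(21,9): clear
  edge (21,9)–(16,10): clear
  edge (16,10)–(14,6): clear
  midpoint (37/2,35/2) outside
  → clear
Obstacle 3 [(2,0) (10,8) (2,11)]:
  edge (2,0)–(10,8): clear
  edge (10,8)–(2,11): clear
  edge (2,11)–(2,0): clear
  midpoint (37/2,35/2) outside
  → clear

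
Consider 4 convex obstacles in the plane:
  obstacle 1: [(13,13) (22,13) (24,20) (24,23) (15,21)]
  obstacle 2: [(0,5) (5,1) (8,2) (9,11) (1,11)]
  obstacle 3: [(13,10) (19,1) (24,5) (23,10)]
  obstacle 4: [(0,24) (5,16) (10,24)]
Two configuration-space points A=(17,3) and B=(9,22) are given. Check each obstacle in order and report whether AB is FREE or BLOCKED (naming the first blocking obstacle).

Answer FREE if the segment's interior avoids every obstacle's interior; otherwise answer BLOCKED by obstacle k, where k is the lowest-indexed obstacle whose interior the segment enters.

BLOCKED by obstacle 3

Obstacle 1 [(13,13) (22,13) (24,20) (24,23) (15,21)]:
  edge (13,13)–(22,13): clear
  edge (22,13)–(24,20): clear
  edge (24,20)–(24,23): clear
  edge (24,23)–(15,21): clear
  edge (15,21)–(13,13): clear
  midpoint (13,25/2) outside
  → clear
Obstacle 2 [(0,5) (5,1) (8,2) (9,11) (1,11)]:
  edge (0,5)–(5,1): clear
  edge (5,1)–(8,2): clear
  edge (8,2)–(9,11): clear
  edge (9,11)–(1,11): clear
  edge (1,11)–(0,5): clear
  midpoint (13,25/2) outside
  → clear
Obstacle 3 [(13,10) (19,1) (24,5) (23,10)]:
  edge (13,10)–(19,1): crosses AB
  edge (19,1)–(24,5): clear
  edge (24,5)–(23,10): clear
  edge (23,10)–(13,10): crosses AB
  → BLOCKED
Obstacle 4 [(0,24) (5,16) (10,24)]:
  edge (0,24)–(5,16): clear
  edge (5,16)–(10,24): clear
  edge (10,24)–(0,24): clear
  midpoint (13,25/2) outside
  → clear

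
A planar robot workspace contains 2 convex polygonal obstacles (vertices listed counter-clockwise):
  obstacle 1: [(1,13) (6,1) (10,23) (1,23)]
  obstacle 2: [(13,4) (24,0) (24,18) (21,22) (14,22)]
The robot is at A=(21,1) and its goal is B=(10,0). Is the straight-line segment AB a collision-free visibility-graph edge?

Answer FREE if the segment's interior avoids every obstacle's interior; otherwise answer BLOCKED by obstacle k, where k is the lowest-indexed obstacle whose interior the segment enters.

FREE

Obstacle 1 [(1,13) (6,1) (10,23) (1,23)]:
  edge (1,13)–(6,1): clear
  edge (6,1)–(10,23): clear
  edge (10,23)–(1,23): clear
  edge (1,23)–(1,13): clear
  midpoint (31/2,1/2) outside
  → clear
Obstacle 2 [(13,4) (24,0) (24,18) (21,22) (14,22)]:
  edge (13,4)–(24,0): clear
  edge (24,0)–(24,18): clear
  edge (24,18)–(21,22): clear
  edge (21,22)–(14,22): clear
  edge (14,22)–(13,4): clear
  midpoint (31/2,1/2) outside
  → clear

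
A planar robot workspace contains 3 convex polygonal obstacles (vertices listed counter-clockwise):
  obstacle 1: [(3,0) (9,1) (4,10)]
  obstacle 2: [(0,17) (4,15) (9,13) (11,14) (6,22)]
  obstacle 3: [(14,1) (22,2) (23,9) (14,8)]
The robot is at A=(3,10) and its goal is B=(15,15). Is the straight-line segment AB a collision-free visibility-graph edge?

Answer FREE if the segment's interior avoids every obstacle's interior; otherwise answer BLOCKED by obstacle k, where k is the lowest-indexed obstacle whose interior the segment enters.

FREE

Obstacle 1 [(3,0) (9,1) (4,10)]:
  edge (3,0)–(9,1): clear
  edge (9,1)–(4,10): clear
  edge (4,10)–(3,0): clear
  midpoint (9,25/2) outside
  → clear
Obstacle 2 [(0,17) (4,15) (9,13) (11,14) (6,22)]:
  edge (0,17)–(4,15): clear
  edge (4,15)–(9,13): clear
  edge (9,13)–(11,14): clear
  edge (11,14)–(6,22): clear
  edge (6,22)–(0,17): clear
  midpoint (9,25/2) outside
  → clear
Obstacle 3 [(14,1) (22,2) (23,9) (14,8)]:
  edge (14,1)–(22,2): clear
  edge (22,2)–(23,9): clear
  edge (23,9)–(14,8): clear
  edge (14,8)–(14,1): clear
  midpoint (9,25/2) outside
  → clear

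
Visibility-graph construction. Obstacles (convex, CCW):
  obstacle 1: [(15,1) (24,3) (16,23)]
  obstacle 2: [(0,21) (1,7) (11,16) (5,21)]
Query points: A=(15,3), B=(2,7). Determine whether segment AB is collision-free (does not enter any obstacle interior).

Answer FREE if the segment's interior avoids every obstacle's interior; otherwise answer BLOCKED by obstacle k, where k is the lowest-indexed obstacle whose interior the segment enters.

FREE

Obstacle 1 [(15,1) (24,3) (16,23)]:
  edge (15,1)–(24,3): clear
  edge (24,3)–(16,23): clear
  edge (16,23)–(15,1): clear
  midpoint (17/2,5) outside
  → clear
Obstacle 2 [(0,21) (1,7) (11,16) (5,21)]:
  edge (0,21)–(1,7): clear
  edge (1,7)–(11,16): clear
  edge (11,16)–(5,21): clear
  edge (5,21)–(0,21): clear
  midpoint (17/2,5) outside
  → clear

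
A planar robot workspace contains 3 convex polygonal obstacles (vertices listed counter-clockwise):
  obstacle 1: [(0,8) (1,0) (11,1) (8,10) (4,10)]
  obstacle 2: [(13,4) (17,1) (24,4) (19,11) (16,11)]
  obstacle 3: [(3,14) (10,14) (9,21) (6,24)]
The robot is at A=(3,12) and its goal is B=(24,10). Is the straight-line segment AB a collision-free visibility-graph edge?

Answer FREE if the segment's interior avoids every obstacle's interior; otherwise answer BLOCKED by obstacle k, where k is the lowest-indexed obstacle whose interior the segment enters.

Obstacle 1 [(0,8) (1,0) (11,1) (8,10) (4,10)]:
  edge (0,8)–(1,0): clear
  edge (1,0)–(11,1): clear
  edge (11,1)–(8,10): clear
  edge (8,10)–(4,10): clear
  edge (4,10)–(0,8): clear
  midpoint (27/2,11) outside
  → clear
Obstacle 2 [(13,4) (17,1) (24,4) (19,11) (16,11)]:
  edge (13,4)–(17,1): clear
  edge (17,1)–(24,4): clear
  edge (24,4)–(19,11): crosses AB
  edge (19,11)–(16,11): clear
  edge (16,11)–(13,4): crosses AB
  → BLOCKED
Obstacle 3 [(3,14) (10,14) (9,21) (6,24)]:
  edge (3,14)–(10,14): clear
  edge (10,14)–(9,21): clear
  edge (9,21)–(6,24): clear
  edge (6,24)–(3,14): clear
  midpoint (27/2,11) outside
  → clear

BLOCKED by obstacle 2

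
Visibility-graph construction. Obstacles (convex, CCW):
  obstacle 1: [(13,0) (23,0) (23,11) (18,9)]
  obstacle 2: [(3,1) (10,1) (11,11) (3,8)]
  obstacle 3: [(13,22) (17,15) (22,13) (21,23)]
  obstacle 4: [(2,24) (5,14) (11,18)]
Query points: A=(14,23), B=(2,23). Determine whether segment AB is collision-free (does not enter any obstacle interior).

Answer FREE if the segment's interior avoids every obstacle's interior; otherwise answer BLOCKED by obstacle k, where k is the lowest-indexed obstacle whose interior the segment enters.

BLOCKED by obstacle 4

Obstacle 1 [(13,0) (23,0) (23,11) (18,9)]:
  edge (13,0)–(23,0): clear
  edge (23,0)–(23,11): clear
  edge (23,11)–(18,9): clear
  edge (18,9)–(13,0): clear
  midpoint (8,23) outside
  → clear
Obstacle 2 [(3,1) (10,1) (11,11) (3,8)]:
  edge (3,1)–(10,1): clear
  edge (10,1)–(11,11): clear
  edge (11,11)–(3,8): clear
  edge (3,8)–(3,1): clear
  midpoint (8,23) outside
  → clear
Obstacle 3 [(13,22) (17,15) (22,13) (21,23)]:
  edge (13,22)–(17,15): clear
  edge (17,15)–(22,13): clear
  edge (22,13)–(21,23): clear
  edge (21,23)–(13,22): clear
  midpoint (8,23) outside
  → clear
Obstacle 4 [(2,24) (5,14) (11,18)]:
  edge (2,24)–(5,14): crosses AB
  edge (5,14)–(11,18): clear
  edge (11,18)–(2,24): crosses AB
  → BLOCKED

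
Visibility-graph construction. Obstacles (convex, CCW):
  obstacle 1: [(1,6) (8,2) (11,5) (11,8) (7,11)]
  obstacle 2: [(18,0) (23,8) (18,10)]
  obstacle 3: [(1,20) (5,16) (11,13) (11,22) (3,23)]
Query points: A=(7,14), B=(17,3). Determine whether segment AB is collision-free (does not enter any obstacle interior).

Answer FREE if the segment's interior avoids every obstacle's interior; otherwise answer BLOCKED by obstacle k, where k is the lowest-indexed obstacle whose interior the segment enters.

Obstacle 1 [(1,6) (8,2) (11,5) (11,8) (7,11)]:
  edge (1,6)–(8,2): clear
  edge (8,2)–(11,5): clear
  edge (11,5)–(11,8): clear
  edge (11,8)–(7,11): clear
  edge (7,11)–(1,6): clear
  midpoint (12,17/2) outside
  → clear
Obstacle 2 [(18,0) (23,8) (18,10)]:
  edge (18,0)–(23,8): clear
  edge (23,8)–(18,10): clear
  edge (18,10)–(18,0): clear
  midpoint (12,17/2) outside
  → clear
Obstacle 3 [(1,20) (5,16) (11,13) (11,22) (3,23)]:
  edge (1,20)–(5,16): clear
  edge (5,16)–(11,13): clear
  edge (11,13)–(11,22): clear
  edge (11,22)–(3,23): clear
  edge (3,23)–(1,20): clear
  midpoint (12,17/2) outside
  → clear

FREE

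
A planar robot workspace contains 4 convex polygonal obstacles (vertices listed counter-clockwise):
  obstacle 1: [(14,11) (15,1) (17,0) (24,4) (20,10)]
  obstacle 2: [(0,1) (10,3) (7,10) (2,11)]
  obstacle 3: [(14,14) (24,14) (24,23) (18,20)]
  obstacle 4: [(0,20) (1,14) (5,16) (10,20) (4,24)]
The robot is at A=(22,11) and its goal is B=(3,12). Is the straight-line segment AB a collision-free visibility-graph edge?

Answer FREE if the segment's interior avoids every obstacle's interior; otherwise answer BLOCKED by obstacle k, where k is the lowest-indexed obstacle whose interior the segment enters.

FREE

Obstacle 1 [(14,11) (15,1) (17,0) (24,4) (20,10)]:
  edge (14,11)–(15,1): clear
  edge (15,1)–(17,0): clear
  edge (17,0)–(24,4): clear
  edge (24,4)–(20,10): clear
  edge (20,10)–(14,11): clear
  midpoint (25/2,23/2) outside
  → clear
Obstacle 2 [(0,1) (10,3) (7,10) (2,11)]:
  edge (0,1)–(10,3): clear
  edge (10,3)–(7,10): clear
  edge (7,10)–(2,11): clear
  edge (2,11)–(0,1): clear
  midpoint (25/2,23/2) outside
  → clear
Obstacle 3 [(14,14) (24,14) (24,23) (18,20)]:
  edge (14,14)–(24,14): clear
  edge (24,14)–(24,23): clear
  edge (24,23)–(18,20): clear
  edge (18,20)–(14,14): clear
  midpoint (25/2,23/2) outside
  → clear
Obstacle 4 [(0,20) (1,14) (5,16) (10,20) (4,24)]:
  edge (0,20)–(1,14): clear
  edge (1,14)–(5,16): clear
  edge (5,16)–(10,20): clear
  edge (10,20)–(4,24): clear
  edge (4,24)–(0,20): clear
  midpoint (25/2,23/2) outside
  → clear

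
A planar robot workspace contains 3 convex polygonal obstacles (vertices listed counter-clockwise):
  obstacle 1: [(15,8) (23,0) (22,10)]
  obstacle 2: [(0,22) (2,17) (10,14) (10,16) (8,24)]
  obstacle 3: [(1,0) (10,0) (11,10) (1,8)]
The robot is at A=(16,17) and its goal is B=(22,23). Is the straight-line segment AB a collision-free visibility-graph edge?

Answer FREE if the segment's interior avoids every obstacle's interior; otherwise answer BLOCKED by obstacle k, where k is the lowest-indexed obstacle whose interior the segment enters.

FREE

Obstacle 1 [(15,8) (23,0) (22,10)]:
  edge (15,8)–(23,0): clear
  edge (23,0)–(22,10): clear
  edge (22,10)–(15,8): clear
  midpoint (19,20) outside
  → clear
Obstacle 2 [(0,22) (2,17) (10,14) (10,16) (8,24)]:
  edge (0,22)–(2,17): clear
  edge (2,17)–(10,14): clear
  edge (10,14)–(10,16): clear
  edge (10,16)–(8,24): clear
  edge (8,24)–(0,22): clear
  midpoint (19,20) outside
  → clear
Obstacle 3 [(1,0) (10,0) (11,10) (1,8)]:
  edge (1,0)–(10,0): clear
  edge (10,0)–(11,10): clear
  edge (11,10)–(1,8): clear
  edge (1,8)–(1,0): clear
  midpoint (19,20) outside
  → clear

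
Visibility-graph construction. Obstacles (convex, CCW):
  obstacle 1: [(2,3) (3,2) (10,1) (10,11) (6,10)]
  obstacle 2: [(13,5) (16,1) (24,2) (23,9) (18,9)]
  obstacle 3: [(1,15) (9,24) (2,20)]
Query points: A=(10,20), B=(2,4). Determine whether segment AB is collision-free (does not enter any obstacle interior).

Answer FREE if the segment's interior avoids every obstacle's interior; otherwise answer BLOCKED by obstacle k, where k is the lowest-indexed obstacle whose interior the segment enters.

FREE

Obstacle 1 [(2,3) (3,2) (10,1) (10,11) (6,10)]:
  edge (2,3)–(3,2): clear
  edge (3,2)–(10,1): clear
  edge (10,1)–(10,11): clear
  edge (10,11)–(6,10): clear
  edge (6,10)–(2,3): clear
  midpoint (6,12) outside
  → clear
Obstacle 2 [(13,5) (16,1) (24,2) (23,9) (18,9)]:
  edge (13,5)–(16,1): clear
  edge (16,1)–(24,2): clear
  edge (24,2)–(23,9): clear
  edge (23,9)–(18,9): clear
  edge (18,9)–(13,5): clear
  midpoint (6,12) outside
  → clear
Obstacle 3 [(1,15) (9,24) (2,20)]:
  edge (1,15)–(9,24): clear
  edge (9,24)–(2,20): clear
  edge (2,20)–(1,15): clear
  midpoint (6,12) outside
  → clear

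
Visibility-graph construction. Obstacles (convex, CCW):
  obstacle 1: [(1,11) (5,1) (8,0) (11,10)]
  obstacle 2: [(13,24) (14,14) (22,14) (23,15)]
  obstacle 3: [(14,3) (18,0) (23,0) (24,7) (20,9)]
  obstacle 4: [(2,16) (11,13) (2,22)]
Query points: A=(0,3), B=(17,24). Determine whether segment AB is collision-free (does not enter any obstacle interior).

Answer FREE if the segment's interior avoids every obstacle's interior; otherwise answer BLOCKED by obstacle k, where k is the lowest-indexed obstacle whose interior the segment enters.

BLOCKED by obstacle 1

Obstacle 1 [(1,11) (5,1) (8,0) (11,10)]:
  edge (1,11)–(5,1): crosses AB
  edge (5,1)–(8,0): clear
  edge (8,0)–(11,10): clear
  edge (11,10)–(1,11): crosses AB
  → BLOCKED
Obstacle 2 [(13,24) (14,14) (22,14) (23,15)]:
  edge (13,24)–(14,14): crosses AB
  edge (14,14)–(22,14): clear
  edge (22,14)–(23,15): clear
  edge (23,15)–(13,24): crosses AB
  → BLOCKED
Obstacle 3 [(14,3) (18,0) (23,0) (24,7) (20,9)]:
  edge (14,3)–(18,0): clear
  edge (18,0)–(23,0): clear
  edge (23,0)–(24,7): clear
  edge (24,7)–(20,9): clear
  edge (20,9)–(14,3): clear
  midpoint (17/2,27/2) outside
  → clear
Obstacle 4 [(2,16) (11,13) (2,22)]:
  edge (2,16)–(11,13): crosses AB
  edge (11,13)–(2,22): crosses AB
  edge (2,22)–(2,16): clear
  → BLOCKED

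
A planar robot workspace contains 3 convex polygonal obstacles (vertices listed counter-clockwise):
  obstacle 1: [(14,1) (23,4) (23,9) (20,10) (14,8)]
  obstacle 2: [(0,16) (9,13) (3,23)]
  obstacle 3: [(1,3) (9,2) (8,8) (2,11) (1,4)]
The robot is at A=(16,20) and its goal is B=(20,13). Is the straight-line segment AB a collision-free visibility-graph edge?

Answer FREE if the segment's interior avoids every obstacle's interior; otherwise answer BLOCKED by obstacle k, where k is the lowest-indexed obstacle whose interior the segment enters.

Obstacle 1 [(14,1) (23,4) (23,9) (20,10) (14,8)]:
  edge (14,1)–(23,4): clear
  edge (23,4)–(23,9): clear
  edge (23,9)–(20,10): clear
  edge (20,10)–(14,8): clear
  edge (14,8)–(14,1): clear
  midpoint (18,33/2) outside
  → clear
Obstacle 2 [(0,16) (9,13) (3,23)]:
  edge (0,16)–(9,13): clear
  edge (9,13)–(3,23): clear
  edge (3,23)–(0,16): clear
  midpoint (18,33/2) outside
  → clear
Obstacle 3 [(1,3) (9,2) (8,8) (2,11) (1,4)]:
  edge (1,3)–(9,2): clear
  edge (9,2)–(8,8): clear
  edge (8,8)–(2,11): clear
  edge (2,11)–(1,4): clear
  edge (1,4)–(1,3): clear
  midpoint (18,33/2) outside
  → clear

FREE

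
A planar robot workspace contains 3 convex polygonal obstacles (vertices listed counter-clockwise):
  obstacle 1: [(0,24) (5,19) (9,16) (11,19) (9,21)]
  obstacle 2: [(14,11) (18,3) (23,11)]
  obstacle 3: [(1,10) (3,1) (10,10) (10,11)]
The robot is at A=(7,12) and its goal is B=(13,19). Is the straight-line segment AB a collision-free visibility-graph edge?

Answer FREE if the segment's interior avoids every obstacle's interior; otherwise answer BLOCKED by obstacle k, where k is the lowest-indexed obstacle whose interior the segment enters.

Obstacle 1 [(0,24) (5,19) (9,16) (11,19) (9,21)]:
  edge (0,24)–(5,19): clear
  edge (5,19)–(9,16): clear
  edge (9,16)–(11,19): clear
  edge (11,19)–(9,21): clear
  edge (9,21)–(0,24): clear
  midpoint (10,31/2) outside
  → clear
Obstacle 2 [(14,11) (18,3) (23,11)]:
  edge (14,11)–(18,3): clear
  edge (18,3)–(23,11): clear
  edge (23,11)–(14,11): clear
  midpoint (10,31/2) outside
  → clear
Obstacle 3 [(1,10) (3,1) (10,10) (10,11)]:
  edge (1,10)–(3,1): clear
  edge (3,1)–(10,10): clear
  edge (10,10)–(10,11): clear
  edge (10,11)–(1,10): clear
  midpoint (10,31/2) outside
  → clear

FREE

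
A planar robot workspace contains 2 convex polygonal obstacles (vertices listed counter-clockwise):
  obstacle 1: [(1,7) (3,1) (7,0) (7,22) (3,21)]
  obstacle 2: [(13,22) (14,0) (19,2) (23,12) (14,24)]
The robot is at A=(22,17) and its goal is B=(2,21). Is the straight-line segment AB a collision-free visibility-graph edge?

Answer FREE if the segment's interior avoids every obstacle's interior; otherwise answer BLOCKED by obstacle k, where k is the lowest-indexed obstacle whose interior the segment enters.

BLOCKED by obstacle 1

Obstacle 1 [(1,7) (3,1) (7,0) (7,22) (3,21)]:
  edge (1,7)–(3,1): clear
  edge (3,1)–(7,0): clear
  edge (7,0)–(7,22): crosses AB
  edge (7,22)–(3,21): clear
  edge (3,21)–(1,7): crosses AB
  → BLOCKED
Obstacle 2 [(13,22) (14,0) (19,2) (23,12) (14,24)]:
  edge (13,22)–(14,0): crosses AB
  edge (14,0)–(19,2): clear
  edge (19,2)–(23,12): clear
  edge (23,12)–(14,24): crosses AB
  edge (14,24)–(13,22): clear
  → BLOCKED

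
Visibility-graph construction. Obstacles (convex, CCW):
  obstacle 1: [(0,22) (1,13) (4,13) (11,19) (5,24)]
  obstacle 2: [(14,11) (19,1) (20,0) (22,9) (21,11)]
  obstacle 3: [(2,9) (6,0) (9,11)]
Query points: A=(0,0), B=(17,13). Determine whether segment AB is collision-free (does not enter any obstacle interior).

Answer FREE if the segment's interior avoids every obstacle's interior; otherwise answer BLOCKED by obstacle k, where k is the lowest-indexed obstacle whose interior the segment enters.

BLOCKED by obstacle 2

Obstacle 1 [(0,22) (1,13) (4,13) (11,19) (5,24)]:
  edge (0,22)–(1,13): clear
  edge (1,13)–(4,13): clear
  edge (4,13)–(11,19): clear
  edge (11,19)–(5,24): clear
  edge (5,24)–(0,22): clear
  midpoint (17/2,13/2) outside
  → clear
Obstacle 2 [(14,11) (19,1) (20,0) (22,9) (21,11)]:
  edge (14,11)–(19,1): crosses AB
  edge (19,1)–(20,0): clear
  edge (20,0)–(22,9): clear
  edge (22,9)–(21,11): clear
  edge (21,11)–(14,11): crosses AB
  → BLOCKED
Obstacle 3 [(2,9) (6,0) (9,11)]:
  edge (2,9)–(6,0): crosses AB
  edge (6,0)–(9,11): crosses AB
  edge (9,11)–(2,9): clear
  → BLOCKED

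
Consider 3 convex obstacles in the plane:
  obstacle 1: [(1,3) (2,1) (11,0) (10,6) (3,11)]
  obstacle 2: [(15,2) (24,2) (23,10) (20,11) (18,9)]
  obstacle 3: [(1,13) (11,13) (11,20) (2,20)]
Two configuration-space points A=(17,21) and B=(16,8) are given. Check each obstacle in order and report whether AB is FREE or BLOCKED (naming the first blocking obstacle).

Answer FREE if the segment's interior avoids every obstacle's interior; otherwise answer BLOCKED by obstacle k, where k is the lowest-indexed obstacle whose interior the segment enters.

Obstacle 1 [(1,3) (2,1) (11,0) (10,6) (3,11)]:
  edge (1,3)–(2,1): clear
  edge (2,1)–(11,0): clear
  edge (11,0)–(10,6): clear
  edge (10,6)–(3,11): clear
  edge (3,11)–(1,3): clear
  midpoint (33/2,29/2) outside
  → clear
Obstacle 2 [(15,2) (24,2) (23,10) (20,11) (18,9)]:
  edge (15,2)–(24,2): clear
  edge (24,2)–(23,10): clear
  edge (23,10)–(20,11): clear
  edge (20,11)–(18,9): clear
  edge (18,9)–(15,2): clear
  midpoint (33/2,29/2) outside
  → clear
Obstacle 3 [(1,13) (11,13) (11,20) (2,20)]:
  edge (1,13)–(11,13): clear
  edge (11,13)–(11,20): clear
  edge (11,20)–(2,20): clear
  edge (2,20)–(1,13): clear
  midpoint (33/2,29/2) outside
  → clear

FREE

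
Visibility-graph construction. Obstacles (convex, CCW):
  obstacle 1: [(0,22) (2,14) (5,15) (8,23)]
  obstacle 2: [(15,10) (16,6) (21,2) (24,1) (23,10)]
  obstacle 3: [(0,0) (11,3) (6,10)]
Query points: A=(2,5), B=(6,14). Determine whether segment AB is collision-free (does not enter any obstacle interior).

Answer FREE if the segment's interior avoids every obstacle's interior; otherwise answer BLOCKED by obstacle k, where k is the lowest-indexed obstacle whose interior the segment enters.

FREE

Obstacle 1 [(0,22) (2,14) (5,15) (8,23)]:
  edge (0,22)–(2,14): clear
  edge (2,14)–(5,15): clear
  edge (5,15)–(8,23): clear
  edge (8,23)–(0,22): clear
  midpoint (4,19/2) outside
  → clear
Obstacle 2 [(15,10) (16,6) (21,2) (24,1) (23,10)]:
  edge (15,10)–(16,6): clear
  edge (16,6)–(21,2): clear
  edge (21,2)–(24,1): clear
  edge (24,1)–(23,10): clear
  edge (23,10)–(15,10): clear
  midpoint (4,19/2) outside
  → clear
Obstacle 3 [(0,0) (11,3) (6,10)]:
  edge (0,0)–(11,3): clear
  edge (11,3)–(6,10): clear
  edge (6,10)–(0,0): clear
  midpoint (4,19/2) outside
  → clear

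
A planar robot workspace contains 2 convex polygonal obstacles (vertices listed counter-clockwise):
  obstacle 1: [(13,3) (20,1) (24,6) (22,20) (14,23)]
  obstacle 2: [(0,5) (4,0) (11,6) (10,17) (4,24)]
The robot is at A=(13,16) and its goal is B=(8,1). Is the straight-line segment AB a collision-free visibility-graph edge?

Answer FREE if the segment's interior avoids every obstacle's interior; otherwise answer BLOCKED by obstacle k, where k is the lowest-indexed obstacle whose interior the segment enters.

Obstacle 1 [(13,3) (20,1) (24,6) (22,20) (14,23)]:
  edge (13,3)–(20,1): clear
  edge (20,1)–(24,6): clear
  edge (24,6)–(22,20): clear
  edge (22,20)–(14,23): clear
  edge (14,23)–(13,3): clear
  midpoint (21/2,17/2) outside
  → clear
Obstacle 2 [(0,5) (4,0) (11,6) (10,17) (4,24)]:
  edge (0,5)–(4,0): clear
  edge (4,0)–(11,6): crosses AB
  edge (11,6)–(10,17): crosses AB
  edge (10,17)–(4,24): clear
  edge (4,24)–(0,5): clear
  → BLOCKED

BLOCKED by obstacle 2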